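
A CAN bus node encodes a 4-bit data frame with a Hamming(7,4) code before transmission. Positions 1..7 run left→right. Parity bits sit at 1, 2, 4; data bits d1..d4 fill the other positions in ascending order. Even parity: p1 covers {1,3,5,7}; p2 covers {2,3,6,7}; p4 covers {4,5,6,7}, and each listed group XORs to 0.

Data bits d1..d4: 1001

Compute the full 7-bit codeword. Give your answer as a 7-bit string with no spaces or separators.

Place data at non-parity positions: p1 p2 1 p4 0 0 1
p1 (pos 1,3,5,7): XOR of data positions = 1⊕0⊕1 = 0
p2 (pos 2,3,6,7): XOR of data positions = 1⊕0⊕1 = 0
p4 (pos 4,5,6,7): XOR of data positions = 0⊕0⊕1 = 1
Codeword: 0011001

0011001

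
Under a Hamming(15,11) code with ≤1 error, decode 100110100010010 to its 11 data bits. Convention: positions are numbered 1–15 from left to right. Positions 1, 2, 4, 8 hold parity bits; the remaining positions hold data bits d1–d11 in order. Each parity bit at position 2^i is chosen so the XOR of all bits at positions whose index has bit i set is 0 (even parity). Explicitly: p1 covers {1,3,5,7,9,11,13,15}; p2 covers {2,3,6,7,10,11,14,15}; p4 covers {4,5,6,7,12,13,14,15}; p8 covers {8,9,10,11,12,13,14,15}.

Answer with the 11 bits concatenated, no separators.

s1 (pos 1,3,5,7,9,11,13,15): 1⊕0⊕1⊕1⊕0⊕1⊕0⊕0 = 0
s2 (pos 2,3,6,7,10,11,14,15): 0⊕0⊕0⊕1⊕0⊕1⊕1⊕0 = 1
s4 (pos 4,5,6,7,12,13,14,15): 1⊕1⊕0⊕1⊕0⊕0⊕1⊕0 = 0
s8 (pos 8,9,10,11,12,13,14,15): 0⊕0⊕0⊕1⊕0⊕0⊕1⊕0 = 0
Syndrome s8…s1 = 0010 → error at position 2.
Flip position 2: 100110100010010 → 110110100010010
Read data bits from positions 3,5,6,7,9,10,11,12,13,14,15: 01010010010

01010010010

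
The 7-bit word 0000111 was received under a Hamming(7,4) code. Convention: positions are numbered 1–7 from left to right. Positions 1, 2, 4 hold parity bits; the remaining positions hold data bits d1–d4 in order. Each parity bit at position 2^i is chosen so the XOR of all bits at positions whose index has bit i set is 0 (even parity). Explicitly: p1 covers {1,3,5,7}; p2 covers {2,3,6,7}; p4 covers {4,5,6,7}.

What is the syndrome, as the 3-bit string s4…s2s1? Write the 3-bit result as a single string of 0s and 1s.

100

s1 (pos 1,3,5,7): 0⊕0⊕1⊕1 = 0
s2 (pos 2,3,6,7): 0⊕0⊕1⊕1 = 0
s4 (pos 4,5,6,7): 0⊕1⊕1⊕1 = 1
Syndrome s4…s1 = 100 → error at position 4.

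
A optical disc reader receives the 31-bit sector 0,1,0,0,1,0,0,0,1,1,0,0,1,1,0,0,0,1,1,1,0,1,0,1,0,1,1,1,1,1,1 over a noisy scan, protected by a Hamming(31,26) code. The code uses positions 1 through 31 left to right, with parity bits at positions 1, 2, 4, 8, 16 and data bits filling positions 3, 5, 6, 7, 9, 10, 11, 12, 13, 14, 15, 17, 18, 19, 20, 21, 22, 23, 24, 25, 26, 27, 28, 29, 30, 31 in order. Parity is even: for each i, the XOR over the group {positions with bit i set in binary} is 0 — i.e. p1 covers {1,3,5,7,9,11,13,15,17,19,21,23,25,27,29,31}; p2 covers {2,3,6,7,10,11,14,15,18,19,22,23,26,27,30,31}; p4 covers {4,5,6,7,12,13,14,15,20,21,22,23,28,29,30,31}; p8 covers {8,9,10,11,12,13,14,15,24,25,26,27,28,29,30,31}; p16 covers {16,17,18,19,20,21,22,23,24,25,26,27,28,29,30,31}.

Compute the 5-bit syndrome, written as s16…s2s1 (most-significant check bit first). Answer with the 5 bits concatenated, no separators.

s1 (pos 1,3,5,7,9,11,13,15,17,19,21,23,25,27,29,31): 0⊕0⊕1⊕0⊕1⊕0⊕1⊕0⊕0⊕1⊕0⊕0⊕0⊕1⊕1⊕1 = 1
s2 (pos 2,3,6,7,10,11,14,15,18,19,22,23,26,27,30,31): 1⊕0⊕0⊕0⊕1⊕0⊕1⊕0⊕1⊕1⊕1⊕0⊕1⊕1⊕1⊕1 = 0
s4 (pos 4,5,6,7,12,13,14,15,20,21,22,23,28,29,30,31): 0⊕1⊕0⊕0⊕0⊕1⊕1⊕0⊕1⊕0⊕1⊕0⊕1⊕1⊕1⊕1 = 1
s8 (pos 8,9,10,11,12,13,14,15,24,25,26,27,28,29,30,31): 0⊕1⊕1⊕0⊕0⊕1⊕1⊕0⊕1⊕0⊕1⊕1⊕1⊕1⊕1⊕1 = 1
s16 (pos 16,17,18,19,20,21,22,23,24,25,26,27,28,29,30,31): 0⊕0⊕1⊕1⊕1⊕0⊕1⊕0⊕1⊕0⊕1⊕1⊕1⊕1⊕1⊕1 = 1
Syndrome s16…s1 = 11101 → error at position 29.

11101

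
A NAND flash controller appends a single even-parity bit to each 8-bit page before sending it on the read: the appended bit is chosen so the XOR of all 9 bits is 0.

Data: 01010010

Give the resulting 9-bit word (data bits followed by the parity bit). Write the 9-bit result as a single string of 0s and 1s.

XOR of the 8 data bits: 0⊕1⊕0⊕1⊕0⊕0⊕1⊕0 = 1
Parity bit = 1 (so all 9 bits XOR to 0).

010100101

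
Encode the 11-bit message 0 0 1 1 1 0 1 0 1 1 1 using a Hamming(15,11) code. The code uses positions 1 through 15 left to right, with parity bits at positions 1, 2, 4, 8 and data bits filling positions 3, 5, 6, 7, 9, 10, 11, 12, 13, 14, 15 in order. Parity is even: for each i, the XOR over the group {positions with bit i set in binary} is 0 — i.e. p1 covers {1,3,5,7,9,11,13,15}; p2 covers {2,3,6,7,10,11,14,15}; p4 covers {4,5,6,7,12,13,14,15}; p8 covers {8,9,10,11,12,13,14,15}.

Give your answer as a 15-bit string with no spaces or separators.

110101111010111

Place data at non-parity positions: p1 p2 0 p4 0 1 1 p8 1 0 1 0 1 1 1
p1 (pos 1,3,5,7,9,11,13,15): XOR of data positions = 0⊕0⊕1⊕1⊕1⊕1⊕1 = 1
p2 (pos 2,3,6,7,10,11,14,15): XOR of data positions = 0⊕1⊕1⊕0⊕1⊕1⊕1 = 1
p4 (pos 4,5,6,7,12,13,14,15): XOR of data positions = 0⊕1⊕1⊕0⊕1⊕1⊕1 = 1
p8 (pos 8,9,10,11,12,13,14,15): XOR of data positions = 1⊕0⊕1⊕0⊕1⊕1⊕1 = 1
Codeword: 110101111010111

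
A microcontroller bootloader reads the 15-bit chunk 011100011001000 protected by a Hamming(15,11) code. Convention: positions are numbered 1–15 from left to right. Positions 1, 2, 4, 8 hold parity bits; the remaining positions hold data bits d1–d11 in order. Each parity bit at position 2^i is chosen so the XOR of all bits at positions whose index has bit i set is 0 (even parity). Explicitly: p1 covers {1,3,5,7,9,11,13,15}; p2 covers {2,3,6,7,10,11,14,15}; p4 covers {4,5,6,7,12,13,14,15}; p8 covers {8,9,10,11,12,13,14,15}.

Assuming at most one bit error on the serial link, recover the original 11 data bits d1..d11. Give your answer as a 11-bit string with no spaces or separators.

s1 (pos 1,3,5,7,9,11,13,15): 0⊕1⊕0⊕0⊕1⊕0⊕0⊕0 = 0
s2 (pos 2,3,6,7,10,11,14,15): 1⊕1⊕0⊕0⊕0⊕0⊕0⊕0 = 0
s4 (pos 4,5,6,7,12,13,14,15): 1⊕0⊕0⊕0⊕1⊕0⊕0⊕0 = 0
s8 (pos 8,9,10,11,12,13,14,15): 1⊕1⊕0⊕0⊕1⊕0⊕0⊕0 = 1
Syndrome s8…s1 = 1000 → error at position 8.
Flip position 8: 011100011001000 → 011100001001000
Read data bits from positions 3,5,6,7,9,10,11,12,13,14,15: 10001001000

10001001000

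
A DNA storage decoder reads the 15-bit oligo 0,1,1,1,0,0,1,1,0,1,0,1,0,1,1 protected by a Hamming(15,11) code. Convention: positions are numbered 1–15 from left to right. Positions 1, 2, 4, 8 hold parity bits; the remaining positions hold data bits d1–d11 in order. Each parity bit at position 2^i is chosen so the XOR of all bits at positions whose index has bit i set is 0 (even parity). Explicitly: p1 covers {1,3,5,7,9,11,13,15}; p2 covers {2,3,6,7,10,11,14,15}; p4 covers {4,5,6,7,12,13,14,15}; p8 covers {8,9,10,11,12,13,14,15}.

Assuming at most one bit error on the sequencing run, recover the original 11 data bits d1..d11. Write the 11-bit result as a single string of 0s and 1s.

10010101111

s1 (pos 1,3,5,7,9,11,13,15): 0⊕1⊕0⊕1⊕0⊕0⊕0⊕1 = 1
s2 (pos 2,3,6,7,10,11,14,15): 1⊕1⊕0⊕1⊕1⊕0⊕1⊕1 = 0
s4 (pos 4,5,6,7,12,13,14,15): 1⊕0⊕0⊕1⊕1⊕0⊕1⊕1 = 1
s8 (pos 8,9,10,11,12,13,14,15): 1⊕0⊕1⊕0⊕1⊕0⊕1⊕1 = 1
Syndrome s8…s1 = 1101 → error at position 13.
Flip position 13: 011100110101011 → 011100110101111
Read data bits from positions 3,5,6,7,9,10,11,12,13,14,15: 10010101111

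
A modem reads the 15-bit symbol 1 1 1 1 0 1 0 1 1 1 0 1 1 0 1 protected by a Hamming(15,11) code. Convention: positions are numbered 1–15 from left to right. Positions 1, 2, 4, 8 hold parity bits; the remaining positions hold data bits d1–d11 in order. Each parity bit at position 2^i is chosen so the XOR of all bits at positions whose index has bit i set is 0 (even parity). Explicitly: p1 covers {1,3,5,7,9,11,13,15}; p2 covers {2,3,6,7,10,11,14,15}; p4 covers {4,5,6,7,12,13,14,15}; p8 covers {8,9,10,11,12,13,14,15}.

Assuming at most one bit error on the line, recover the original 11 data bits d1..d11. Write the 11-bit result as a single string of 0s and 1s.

s1 (pos 1,3,5,7,9,11,13,15): 1⊕1⊕0⊕0⊕1⊕0⊕1⊕1 = 1
s2 (pos 2,3,6,7,10,11,14,15): 1⊕1⊕1⊕0⊕1⊕0⊕0⊕1 = 1
s4 (pos 4,5,6,7,12,13,14,15): 1⊕0⊕1⊕0⊕1⊕1⊕0⊕1 = 1
s8 (pos 8,9,10,11,12,13,14,15): 1⊕1⊕1⊕0⊕1⊕1⊕0⊕1 = 0
Syndrome s8…s1 = 0111 → error at position 7.
Flip position 7: 111101011101101 → 111101111101101
Read data bits from positions 3,5,6,7,9,10,11,12,13,14,15: 10111101101

10111101101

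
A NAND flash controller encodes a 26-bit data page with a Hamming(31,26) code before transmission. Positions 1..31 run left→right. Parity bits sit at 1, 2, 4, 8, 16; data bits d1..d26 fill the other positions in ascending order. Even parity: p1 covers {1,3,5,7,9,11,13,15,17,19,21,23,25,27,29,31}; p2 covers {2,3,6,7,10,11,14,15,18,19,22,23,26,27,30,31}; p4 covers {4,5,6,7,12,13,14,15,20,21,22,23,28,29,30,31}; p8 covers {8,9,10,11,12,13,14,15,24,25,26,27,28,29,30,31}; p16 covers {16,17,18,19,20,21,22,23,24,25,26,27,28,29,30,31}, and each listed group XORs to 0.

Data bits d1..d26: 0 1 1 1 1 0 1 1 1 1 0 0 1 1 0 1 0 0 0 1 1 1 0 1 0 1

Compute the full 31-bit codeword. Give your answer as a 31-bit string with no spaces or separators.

Place data at non-parity positions: p1 p2 0 p4 1 1 1 p8 1 0 1 1 1 1 0 p16 0 1 1 0 1 0 0 0 1 1 1 0 1 0 1
p1 (pos 1,3,5,7,9,11,13,15,17,19,21,23,25,27,29,31): XOR of data positions = 0⊕1⊕1⊕1⊕1⊕1⊕0⊕0⊕1⊕1⊕0⊕1⊕1⊕1⊕1 = 1
p2 (pos 2,3,6,7,10,11,14,15,18,19,22,23,26,27,30,31): XOR of data positions = 0⊕1⊕1⊕0⊕1⊕1⊕0⊕1⊕1⊕0⊕0⊕1⊕1⊕0⊕1 = 1
p4 (pos 4,5,6,7,12,13,14,15,20,21,22,23,28,29,30,31): XOR of data positions = 1⊕1⊕1⊕1⊕1⊕1⊕0⊕0⊕1⊕0⊕0⊕0⊕1⊕0⊕1 = 1
p8 (pos 8,9,10,11,12,13,14,15,24,25,26,27,28,29,30,31): XOR of data positions = 1⊕0⊕1⊕1⊕1⊕1⊕0⊕0⊕1⊕1⊕1⊕0⊕1⊕0⊕1 = 0
p16 (pos 16,17,18,19,20,21,22,23,24,25,26,27,28,29,30,31): XOR of data positions = 0⊕1⊕1⊕0⊕1⊕0⊕0⊕0⊕1⊕1⊕1⊕0⊕1⊕0⊕1 = 0
Codeword: 1101111010111100011010001110101

1101111010111100011010001110101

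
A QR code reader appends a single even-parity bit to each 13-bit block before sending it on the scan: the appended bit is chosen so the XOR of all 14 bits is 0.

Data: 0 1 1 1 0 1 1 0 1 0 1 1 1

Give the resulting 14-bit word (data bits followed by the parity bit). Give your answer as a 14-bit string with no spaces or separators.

01110110101111

XOR of the 13 data bits: 0⊕1⊕1⊕1⊕0⊕1⊕1⊕0⊕1⊕0⊕1⊕1⊕1 = 1
Parity bit = 1 (so all 14 bits XOR to 0).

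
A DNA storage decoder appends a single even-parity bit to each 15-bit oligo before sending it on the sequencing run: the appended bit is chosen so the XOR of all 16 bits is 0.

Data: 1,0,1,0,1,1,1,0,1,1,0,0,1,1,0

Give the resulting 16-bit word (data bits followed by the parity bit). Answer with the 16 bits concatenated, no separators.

XOR of the 15 data bits: 1⊕0⊕1⊕0⊕1⊕1⊕1⊕0⊕1⊕1⊕0⊕0⊕1⊕1⊕0 = 1
Parity bit = 1 (so all 16 bits XOR to 0).

1010111011001101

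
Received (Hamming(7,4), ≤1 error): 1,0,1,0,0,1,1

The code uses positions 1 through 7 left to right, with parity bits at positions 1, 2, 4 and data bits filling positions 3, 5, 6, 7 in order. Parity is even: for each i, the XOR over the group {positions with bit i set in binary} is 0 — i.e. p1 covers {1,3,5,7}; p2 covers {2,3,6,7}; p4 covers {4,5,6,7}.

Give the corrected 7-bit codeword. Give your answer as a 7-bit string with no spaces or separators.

1000011

s1 (pos 1,3,5,7): 1⊕1⊕0⊕1 = 1
s2 (pos 2,3,6,7): 0⊕1⊕1⊕1 = 1
s4 (pos 4,5,6,7): 0⊕0⊕1⊕1 = 0
Syndrome s4…s1 = 011 → error at position 3.
Flip position 3: 1010011 → 1000011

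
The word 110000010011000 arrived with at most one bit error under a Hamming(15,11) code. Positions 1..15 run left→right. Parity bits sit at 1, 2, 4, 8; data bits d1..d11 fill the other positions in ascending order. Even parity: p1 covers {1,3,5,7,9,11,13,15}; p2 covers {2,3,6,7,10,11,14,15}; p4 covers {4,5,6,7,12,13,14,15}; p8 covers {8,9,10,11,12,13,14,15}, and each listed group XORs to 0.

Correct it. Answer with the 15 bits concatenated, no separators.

s1 (pos 1,3,5,7,9,11,13,15): 1⊕0⊕0⊕0⊕0⊕1⊕0⊕0 = 0
s2 (pos 2,3,6,7,10,11,14,15): 1⊕0⊕0⊕0⊕0⊕1⊕0⊕0 = 0
s4 (pos 4,5,6,7,12,13,14,15): 0⊕0⊕0⊕0⊕1⊕0⊕0⊕0 = 1
s8 (pos 8,9,10,11,12,13,14,15): 1⊕0⊕0⊕1⊕1⊕0⊕0⊕0 = 1
Syndrome s8…s1 = 1100 → error at position 12.
Flip position 12: 110000010011000 → 110000010010000

110000010010000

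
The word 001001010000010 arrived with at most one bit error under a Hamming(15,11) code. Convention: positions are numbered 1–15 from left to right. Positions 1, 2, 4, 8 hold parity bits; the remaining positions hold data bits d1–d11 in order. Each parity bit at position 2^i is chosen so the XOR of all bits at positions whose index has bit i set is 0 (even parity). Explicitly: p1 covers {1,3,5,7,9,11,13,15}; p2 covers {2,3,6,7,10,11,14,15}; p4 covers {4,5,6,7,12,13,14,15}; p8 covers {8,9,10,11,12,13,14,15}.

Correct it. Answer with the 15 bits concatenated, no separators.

s1 (pos 1,3,5,7,9,11,13,15): 0⊕1⊕0⊕0⊕0⊕0⊕0⊕0 = 1
s2 (pos 2,3,6,7,10,11,14,15): 0⊕1⊕1⊕0⊕0⊕0⊕1⊕0 = 1
s4 (pos 4,5,6,7,12,13,14,15): 0⊕0⊕1⊕0⊕0⊕0⊕1⊕0 = 0
s8 (pos 8,9,10,11,12,13,14,15): 1⊕0⊕0⊕0⊕0⊕0⊕1⊕0 = 0
Syndrome s8…s1 = 0011 → error at position 3.
Flip position 3: 001001010000010 → 000001010000010

000001010000010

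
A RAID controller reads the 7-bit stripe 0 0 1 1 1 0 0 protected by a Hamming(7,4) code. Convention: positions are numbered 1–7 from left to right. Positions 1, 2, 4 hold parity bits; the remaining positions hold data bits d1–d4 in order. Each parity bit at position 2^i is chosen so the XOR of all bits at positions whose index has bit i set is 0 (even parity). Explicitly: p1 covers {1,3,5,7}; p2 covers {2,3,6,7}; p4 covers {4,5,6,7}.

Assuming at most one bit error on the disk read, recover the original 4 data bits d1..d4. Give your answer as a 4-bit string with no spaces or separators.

s1 (pos 1,3,5,7): 0⊕1⊕1⊕0 = 0
s2 (pos 2,3,6,7): 0⊕1⊕0⊕0 = 1
s4 (pos 4,5,6,7): 1⊕1⊕0⊕0 = 0
Syndrome s4…s1 = 010 → error at position 2.
Flip position 2: 0011100 → 0111100
Read data bits from positions 3,5,6,7: 1100

1100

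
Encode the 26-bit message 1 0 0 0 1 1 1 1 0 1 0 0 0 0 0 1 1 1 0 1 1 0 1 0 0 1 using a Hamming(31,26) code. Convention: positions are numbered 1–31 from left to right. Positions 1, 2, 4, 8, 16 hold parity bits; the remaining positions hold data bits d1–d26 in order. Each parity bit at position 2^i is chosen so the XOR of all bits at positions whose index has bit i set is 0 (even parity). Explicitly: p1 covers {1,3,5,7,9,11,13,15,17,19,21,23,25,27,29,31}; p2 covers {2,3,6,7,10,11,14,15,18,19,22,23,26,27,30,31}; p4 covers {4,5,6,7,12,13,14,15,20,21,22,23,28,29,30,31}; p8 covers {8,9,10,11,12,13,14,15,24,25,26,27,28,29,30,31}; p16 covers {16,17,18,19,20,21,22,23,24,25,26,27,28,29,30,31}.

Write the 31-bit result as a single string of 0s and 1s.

Place data at non-parity positions: p1 p2 1 p4 0 0 0 p8 1 1 1 1 0 1 0 p16 0 0 0 0 1 1 1 0 1 1 0 1 0 0 1
p1 (pos 1,3,5,7,9,11,13,15,17,19,21,23,25,27,29,31): XOR of data positions = 1⊕0⊕0⊕1⊕1⊕0⊕0⊕0⊕0⊕1⊕1⊕1⊕0⊕0⊕1 = 1
p2 (pos 2,3,6,7,10,11,14,15,18,19,22,23,26,27,30,31): XOR of data positions = 1⊕0⊕0⊕1⊕1⊕1⊕0⊕0⊕0⊕1⊕1⊕1⊕0⊕0⊕1 = 0
p4 (pos 4,5,6,7,12,13,14,15,20,21,22,23,28,29,30,31): XOR of data positions = 0⊕0⊕0⊕1⊕0⊕1⊕0⊕0⊕1⊕1⊕1⊕1⊕0⊕0⊕1 = 1
p8 (pos 8,9,10,11,12,13,14,15,24,25,26,27,28,29,30,31): XOR of data positions = 1⊕1⊕1⊕1⊕0⊕1⊕0⊕0⊕1⊕1⊕0⊕1⊕0⊕0⊕1 = 1
p16 (pos 16,17,18,19,20,21,22,23,24,25,26,27,28,29,30,31): XOR of data positions = 0⊕0⊕0⊕0⊕1⊕1⊕1⊕0⊕1⊕1⊕0⊕1⊕0⊕0⊕1 = 1
Codeword: 1011000111110101000011101101001

1011000111110101000011101101001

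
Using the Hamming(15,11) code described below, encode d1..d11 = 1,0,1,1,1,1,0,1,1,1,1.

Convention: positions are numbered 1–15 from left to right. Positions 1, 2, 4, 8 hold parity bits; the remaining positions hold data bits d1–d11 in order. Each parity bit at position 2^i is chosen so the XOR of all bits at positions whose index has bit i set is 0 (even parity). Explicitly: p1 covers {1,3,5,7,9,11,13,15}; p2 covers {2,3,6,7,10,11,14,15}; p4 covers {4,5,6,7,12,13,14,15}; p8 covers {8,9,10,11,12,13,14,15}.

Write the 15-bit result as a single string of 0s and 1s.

Place data at non-parity positions: p1 p2 1 p4 0 1 1 p8 1 1 0 1 1 1 1
p1 (pos 1,3,5,7,9,11,13,15): XOR of data positions = 1⊕0⊕1⊕1⊕0⊕1⊕1 = 1
p2 (pos 2,3,6,7,10,11,14,15): XOR of data positions = 1⊕1⊕1⊕1⊕0⊕1⊕1 = 0
p4 (pos 4,5,6,7,12,13,14,15): XOR of data positions = 0⊕1⊕1⊕1⊕1⊕1⊕1 = 0
p8 (pos 8,9,10,11,12,13,14,15): XOR of data positions = 1⊕1⊕0⊕1⊕1⊕1⊕1 = 0
Codeword: 101001101101111

101001101101111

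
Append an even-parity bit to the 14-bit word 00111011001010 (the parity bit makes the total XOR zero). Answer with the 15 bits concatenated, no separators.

001110110010101

XOR of the 14 data bits: 0⊕0⊕1⊕1⊕1⊕0⊕1⊕1⊕0⊕0⊕1⊕0⊕1⊕0 = 1
Parity bit = 1 (so all 15 bits XOR to 0).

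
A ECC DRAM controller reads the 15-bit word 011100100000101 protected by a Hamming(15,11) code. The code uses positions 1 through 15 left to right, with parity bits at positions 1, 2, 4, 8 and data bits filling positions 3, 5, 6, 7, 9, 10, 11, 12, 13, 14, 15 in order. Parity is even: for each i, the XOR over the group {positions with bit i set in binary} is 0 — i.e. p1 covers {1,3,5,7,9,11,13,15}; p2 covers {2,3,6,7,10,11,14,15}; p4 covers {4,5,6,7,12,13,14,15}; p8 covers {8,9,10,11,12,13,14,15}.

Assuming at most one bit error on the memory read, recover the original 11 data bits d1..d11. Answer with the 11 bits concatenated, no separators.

s1 (pos 1,3,5,7,9,11,13,15): 0⊕1⊕0⊕1⊕0⊕0⊕1⊕1 = 0
s2 (pos 2,3,6,7,10,11,14,15): 1⊕1⊕0⊕1⊕0⊕0⊕0⊕1 = 0
s4 (pos 4,5,6,7,12,13,14,15): 1⊕0⊕0⊕1⊕0⊕1⊕0⊕1 = 0
s8 (pos 8,9,10,11,12,13,14,15): 0⊕0⊕0⊕0⊕0⊕1⊕0⊕1 = 0
Syndrome s8…s1 = 0000 → no error.
Read data bits from positions 3,5,6,7,9,10,11,12,13,14,15: 10010000101

10010000101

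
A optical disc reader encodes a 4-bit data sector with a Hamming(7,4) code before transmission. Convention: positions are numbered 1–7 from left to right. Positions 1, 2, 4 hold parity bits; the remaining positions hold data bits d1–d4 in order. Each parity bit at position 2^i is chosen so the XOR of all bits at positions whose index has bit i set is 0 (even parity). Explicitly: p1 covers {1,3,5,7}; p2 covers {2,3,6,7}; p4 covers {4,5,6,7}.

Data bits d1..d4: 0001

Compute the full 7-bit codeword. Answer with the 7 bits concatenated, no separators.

Place data at non-parity positions: p1 p2 0 p4 0 0 1
p1 (pos 1,3,5,7): XOR of data positions = 0⊕0⊕1 = 1
p2 (pos 2,3,6,7): XOR of data positions = 0⊕0⊕1 = 1
p4 (pos 4,5,6,7): XOR of data positions = 0⊕0⊕1 = 1
Codeword: 1101001

1101001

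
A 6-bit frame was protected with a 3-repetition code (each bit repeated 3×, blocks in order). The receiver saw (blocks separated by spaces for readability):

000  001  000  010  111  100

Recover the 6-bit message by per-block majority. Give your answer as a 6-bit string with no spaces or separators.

Block 1 (000): 0 ones → 0
Block 2 (001): 1 one → 0
Block 3 (000): 0 ones → 0
Block 4 (010): 1 one → 0
Block 5 (111): 3 ones → 1
Block 6 (100): 1 one → 0

000010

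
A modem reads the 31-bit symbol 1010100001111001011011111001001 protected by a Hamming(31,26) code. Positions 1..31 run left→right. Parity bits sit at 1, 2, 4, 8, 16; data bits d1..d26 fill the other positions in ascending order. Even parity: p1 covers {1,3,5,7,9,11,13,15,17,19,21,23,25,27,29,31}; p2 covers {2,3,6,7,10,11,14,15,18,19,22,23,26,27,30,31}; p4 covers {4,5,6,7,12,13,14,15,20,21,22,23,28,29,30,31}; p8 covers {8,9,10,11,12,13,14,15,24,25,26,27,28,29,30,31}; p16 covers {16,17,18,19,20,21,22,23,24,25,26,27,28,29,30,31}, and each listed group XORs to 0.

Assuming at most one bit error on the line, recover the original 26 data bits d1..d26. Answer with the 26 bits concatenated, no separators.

11000111100011011111001001

s1 (pos 1,3,5,7,9,11,13,15,17,19,21,23,25,27,29,31): 1⊕1⊕1⊕0⊕0⊕1⊕1⊕0⊕0⊕1⊕1⊕1⊕1⊕0⊕0⊕1 = 0
s2 (pos 2,3,6,7,10,11,14,15,18,19,22,23,26,27,30,31): 0⊕1⊕0⊕0⊕1⊕1⊕0⊕0⊕1⊕1⊕1⊕1⊕0⊕0⊕0⊕1 = 0
s4 (pos 4,5,6,7,12,13,14,15,20,21,22,23,28,29,30,31): 0⊕1⊕0⊕0⊕1⊕1⊕0⊕0⊕0⊕1⊕1⊕1⊕1⊕0⊕0⊕1 = 0
s8 (pos 8,9,10,11,12,13,14,15,24,25,26,27,28,29,30,31): 0⊕0⊕1⊕1⊕1⊕1⊕0⊕0⊕1⊕1⊕0⊕0⊕1⊕0⊕0⊕1 = 0
s16 (pos 16,17,18,19,20,21,22,23,24,25,26,27,28,29,30,31): 1⊕0⊕1⊕1⊕0⊕1⊕1⊕1⊕1⊕1⊕0⊕0⊕1⊕0⊕0⊕1 = 0
Syndrome s16…s1 = 00000 → no error.
Read data bits from positions 3,5,6,7,9,10,11,12,13,14,15,17,18,19,20,21,22,23,24,25,26,27,28,29,30,31: 11000111100011011111001001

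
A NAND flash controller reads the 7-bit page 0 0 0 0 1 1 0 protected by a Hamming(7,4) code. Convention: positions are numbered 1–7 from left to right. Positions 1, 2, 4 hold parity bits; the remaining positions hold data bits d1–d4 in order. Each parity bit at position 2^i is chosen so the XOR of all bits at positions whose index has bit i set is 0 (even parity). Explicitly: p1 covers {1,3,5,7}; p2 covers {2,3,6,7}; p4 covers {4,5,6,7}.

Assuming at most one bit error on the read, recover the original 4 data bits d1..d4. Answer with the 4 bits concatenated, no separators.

s1 (pos 1,3,5,7): 0⊕0⊕1⊕0 = 1
s2 (pos 2,3,6,7): 0⊕0⊕1⊕0 = 1
s4 (pos 4,5,6,7): 0⊕1⊕1⊕0 = 0
Syndrome s4…s1 = 011 → error at position 3.
Flip position 3: 0000110 → 0010110
Read data bits from positions 3,5,6,7: 1110

1110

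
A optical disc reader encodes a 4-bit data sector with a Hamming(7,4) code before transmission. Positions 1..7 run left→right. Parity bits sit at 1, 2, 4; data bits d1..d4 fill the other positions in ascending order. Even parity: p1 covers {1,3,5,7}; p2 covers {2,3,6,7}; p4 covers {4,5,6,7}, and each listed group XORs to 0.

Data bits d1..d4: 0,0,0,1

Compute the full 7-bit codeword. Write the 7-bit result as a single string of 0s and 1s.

1101001

Place data at non-parity positions: p1 p2 0 p4 0 0 1
p1 (pos 1,3,5,7): XOR of data positions = 0⊕0⊕1 = 1
p2 (pos 2,3,6,7): XOR of data positions = 0⊕0⊕1 = 1
p4 (pos 4,5,6,7): XOR of data positions = 0⊕0⊕1 = 1
Codeword: 1101001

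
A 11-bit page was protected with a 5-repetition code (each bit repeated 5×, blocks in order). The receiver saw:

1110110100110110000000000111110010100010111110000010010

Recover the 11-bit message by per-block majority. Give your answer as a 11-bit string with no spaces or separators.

10100100100

Block 1 (11101): 4 ones → 1
Block 2 (10100): 2 ones → 0
Block 3 (11011): 4 ones → 1
Block 4 (00000): 0 ones → 0
Block 5 (00000): 0 ones → 0
Block 6 (11111): 5 ones → 1
Block 7 (00101): 2 ones → 0
Block 8 (00010): 1 one → 0
Block 9 (11111): 5 ones → 1
Block 10 (00000): 0 ones → 0
Block 11 (10010): 2 ones → 0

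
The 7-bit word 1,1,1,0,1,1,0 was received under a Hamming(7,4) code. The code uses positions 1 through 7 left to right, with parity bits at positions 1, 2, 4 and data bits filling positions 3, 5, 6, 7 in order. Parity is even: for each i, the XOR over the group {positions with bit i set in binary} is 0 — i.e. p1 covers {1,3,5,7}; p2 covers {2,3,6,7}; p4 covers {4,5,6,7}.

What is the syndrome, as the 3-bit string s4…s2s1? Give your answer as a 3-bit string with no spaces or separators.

s1 (pos 1,3,5,7): 1⊕1⊕1⊕0 = 1
s2 (pos 2,3,6,7): 1⊕1⊕1⊕0 = 1
s4 (pos 4,5,6,7): 0⊕1⊕1⊕0 = 0
Syndrome s4…s1 = 011 → error at position 3.

011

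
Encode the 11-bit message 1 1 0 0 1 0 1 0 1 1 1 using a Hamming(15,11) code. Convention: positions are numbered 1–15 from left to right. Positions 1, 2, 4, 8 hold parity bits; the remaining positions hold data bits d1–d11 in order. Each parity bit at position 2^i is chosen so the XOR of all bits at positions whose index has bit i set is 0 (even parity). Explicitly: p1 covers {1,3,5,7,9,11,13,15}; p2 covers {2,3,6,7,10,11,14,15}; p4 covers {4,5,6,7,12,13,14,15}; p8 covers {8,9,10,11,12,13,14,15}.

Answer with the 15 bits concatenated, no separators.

Place data at non-parity positions: p1 p2 1 p4 1 0 0 p8 1 0 1 0 1 1 1
p1 (pos 1,3,5,7,9,11,13,15): XOR of data positions = 1⊕1⊕0⊕1⊕1⊕1⊕1 = 0
p2 (pos 2,3,6,7,10,11,14,15): XOR of data positions = 1⊕0⊕0⊕0⊕1⊕1⊕1 = 0
p4 (pos 4,5,6,7,12,13,14,15): XOR of data positions = 1⊕0⊕0⊕0⊕1⊕1⊕1 = 0
p8 (pos 8,9,10,11,12,13,14,15): XOR of data positions = 1⊕0⊕1⊕0⊕1⊕1⊕1 = 1
Codeword: 001010011010111

001010011010111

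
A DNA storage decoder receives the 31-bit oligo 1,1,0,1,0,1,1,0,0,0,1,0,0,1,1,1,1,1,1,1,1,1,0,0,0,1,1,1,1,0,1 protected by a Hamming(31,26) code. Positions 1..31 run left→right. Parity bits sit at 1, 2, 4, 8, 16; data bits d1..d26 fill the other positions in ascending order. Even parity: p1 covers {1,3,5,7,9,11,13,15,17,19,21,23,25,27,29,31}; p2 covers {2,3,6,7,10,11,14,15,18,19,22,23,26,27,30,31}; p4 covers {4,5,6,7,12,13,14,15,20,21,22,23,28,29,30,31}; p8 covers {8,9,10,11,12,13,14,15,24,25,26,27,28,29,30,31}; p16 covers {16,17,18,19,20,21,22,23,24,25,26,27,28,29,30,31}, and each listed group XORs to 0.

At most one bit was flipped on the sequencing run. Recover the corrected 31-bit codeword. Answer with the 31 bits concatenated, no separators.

1100011000100111111111000111101

s1 (pos 1,3,5,7,9,11,13,15,17,19,21,23,25,27,29,31): 1⊕0⊕0⊕1⊕0⊕1⊕0⊕1⊕1⊕1⊕1⊕0⊕0⊕1⊕1⊕1 = 0
s2 (pos 2,3,6,7,10,11,14,15,18,19,22,23,26,27,30,31): 1⊕0⊕1⊕1⊕0⊕1⊕1⊕1⊕1⊕1⊕1⊕0⊕1⊕1⊕0⊕1 = 0
s4 (pos 4,5,6,7,12,13,14,15,20,21,22,23,28,29,30,31): 1⊕0⊕1⊕1⊕0⊕0⊕1⊕1⊕1⊕1⊕1⊕0⊕1⊕1⊕0⊕1 = 1
s8 (pos 8,9,10,11,12,13,14,15,24,25,26,27,28,29,30,31): 0⊕0⊕0⊕1⊕0⊕0⊕1⊕1⊕0⊕0⊕1⊕1⊕1⊕1⊕0⊕1 = 0
s16 (pos 16,17,18,19,20,21,22,23,24,25,26,27,28,29,30,31): 1⊕1⊕1⊕1⊕1⊕1⊕1⊕0⊕0⊕0⊕1⊕1⊕1⊕1⊕0⊕1 = 0
Syndrome s16…s1 = 00100 → error at position 4.
Flip position 4: 1101011000100111111111000111101 → 1100011000100111111111000111101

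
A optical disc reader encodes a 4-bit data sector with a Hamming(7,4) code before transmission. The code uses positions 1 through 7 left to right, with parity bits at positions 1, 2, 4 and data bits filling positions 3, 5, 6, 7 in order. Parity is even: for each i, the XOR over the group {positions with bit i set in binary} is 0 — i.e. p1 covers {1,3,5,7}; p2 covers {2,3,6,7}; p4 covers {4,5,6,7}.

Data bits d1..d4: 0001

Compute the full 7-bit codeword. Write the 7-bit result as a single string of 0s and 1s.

Place data at non-parity positions: p1 p2 0 p4 0 0 1
p1 (pos 1,3,5,7): XOR of data positions = 0⊕0⊕1 = 1
p2 (pos 2,3,6,7): XOR of data positions = 0⊕0⊕1 = 1
p4 (pos 4,5,6,7): XOR of data positions = 0⊕0⊕1 = 1
Codeword: 1101001

1101001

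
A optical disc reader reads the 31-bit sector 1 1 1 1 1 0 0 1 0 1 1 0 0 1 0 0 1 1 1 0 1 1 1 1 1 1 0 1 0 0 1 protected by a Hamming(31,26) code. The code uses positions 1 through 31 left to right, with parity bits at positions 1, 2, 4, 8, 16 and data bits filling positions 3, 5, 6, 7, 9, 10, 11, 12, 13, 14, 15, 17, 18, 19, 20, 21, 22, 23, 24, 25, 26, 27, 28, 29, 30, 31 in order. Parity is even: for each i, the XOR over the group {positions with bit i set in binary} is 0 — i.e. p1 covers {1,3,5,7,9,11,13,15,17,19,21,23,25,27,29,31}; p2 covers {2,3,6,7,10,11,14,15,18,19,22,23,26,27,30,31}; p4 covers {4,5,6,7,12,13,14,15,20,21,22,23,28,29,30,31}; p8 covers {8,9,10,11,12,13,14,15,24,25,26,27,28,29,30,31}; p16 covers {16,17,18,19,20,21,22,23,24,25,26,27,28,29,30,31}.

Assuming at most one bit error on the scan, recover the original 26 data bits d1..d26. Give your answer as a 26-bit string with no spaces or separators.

s1 (pos 1,3,5,7,9,11,13,15,17,19,21,23,25,27,29,31): 1⊕1⊕1⊕0⊕0⊕1⊕0⊕0⊕1⊕1⊕1⊕1⊕1⊕0⊕0⊕1 = 0
s2 (pos 2,3,6,7,10,11,14,15,18,19,22,23,26,27,30,31): 1⊕1⊕0⊕0⊕1⊕1⊕1⊕0⊕1⊕1⊕1⊕1⊕1⊕0⊕0⊕1 = 1
s4 (pos 4,5,6,7,12,13,14,15,20,21,22,23,28,29,30,31): 1⊕1⊕0⊕0⊕0⊕0⊕1⊕0⊕0⊕1⊕1⊕1⊕1⊕0⊕0⊕1 = 0
s8 (pos 8,9,10,11,12,13,14,15,24,25,26,27,28,29,30,31): 1⊕0⊕1⊕1⊕0⊕0⊕1⊕0⊕1⊕1⊕1⊕0⊕1⊕0⊕0⊕1 = 1
s16 (pos 16,17,18,19,20,21,22,23,24,25,26,27,28,29,30,31): 0⊕1⊕1⊕1⊕0⊕1⊕1⊕1⊕1⊕1⊕1⊕0⊕1⊕0⊕0⊕1 = 1
Syndrome s16…s1 = 11010 → error at position 26.
Flip position 26: 1111100101100100111011111101001 → 1111100101100100111011111001001
Read data bits from positions 3,5,6,7,9,10,11,12,13,14,15,17,18,19,20,21,22,23,24,25,26,27,28,29,30,31: 11000110010111011111001001

11000110010111011111001001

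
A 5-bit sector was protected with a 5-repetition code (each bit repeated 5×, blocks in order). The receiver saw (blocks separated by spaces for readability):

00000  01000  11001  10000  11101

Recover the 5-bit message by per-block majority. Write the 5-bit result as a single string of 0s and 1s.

00101

Block 1 (00000): 0 ones → 0
Block 2 (01000): 1 one → 0
Block 3 (11001): 3 ones → 1
Block 4 (10000): 1 one → 0
Block 5 (11101): 4 ones → 1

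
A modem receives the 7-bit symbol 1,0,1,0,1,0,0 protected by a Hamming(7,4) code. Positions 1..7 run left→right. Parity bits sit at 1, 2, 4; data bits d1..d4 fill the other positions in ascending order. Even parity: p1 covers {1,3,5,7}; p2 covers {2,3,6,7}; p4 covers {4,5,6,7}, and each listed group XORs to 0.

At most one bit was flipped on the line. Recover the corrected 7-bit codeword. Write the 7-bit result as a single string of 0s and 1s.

s1 (pos 1,3,5,7): 1⊕1⊕1⊕0 = 1
s2 (pos 2,3,6,7): 0⊕1⊕0⊕0 = 1
s4 (pos 4,5,6,7): 0⊕1⊕0⊕0 = 1
Syndrome s4…s1 = 111 → error at position 7.
Flip position 7: 1010100 → 1010101

1010101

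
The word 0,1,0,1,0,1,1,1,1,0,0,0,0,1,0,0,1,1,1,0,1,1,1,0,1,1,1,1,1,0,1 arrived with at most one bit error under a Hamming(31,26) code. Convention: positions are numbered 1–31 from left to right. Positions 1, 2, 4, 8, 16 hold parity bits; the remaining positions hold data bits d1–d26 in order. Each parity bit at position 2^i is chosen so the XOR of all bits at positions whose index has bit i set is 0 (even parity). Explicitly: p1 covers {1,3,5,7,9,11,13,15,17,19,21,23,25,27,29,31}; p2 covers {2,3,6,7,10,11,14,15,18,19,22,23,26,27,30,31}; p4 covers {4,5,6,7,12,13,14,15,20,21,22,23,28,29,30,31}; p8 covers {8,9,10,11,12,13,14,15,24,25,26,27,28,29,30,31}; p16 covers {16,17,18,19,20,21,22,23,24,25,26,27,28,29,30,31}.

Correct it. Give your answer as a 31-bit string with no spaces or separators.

0101011111000100111011101111101

s1 (pos 1,3,5,7,9,11,13,15,17,19,21,23,25,27,29,31): 0⊕0⊕0⊕1⊕1⊕0⊕0⊕0⊕1⊕1⊕1⊕1⊕1⊕1⊕1⊕1 = 0
s2 (pos 2,3,6,7,10,11,14,15,18,19,22,23,26,27,30,31): 1⊕0⊕1⊕1⊕0⊕0⊕1⊕0⊕1⊕1⊕1⊕1⊕1⊕1⊕0⊕1 = 1
s4 (pos 4,5,6,7,12,13,14,15,20,21,22,23,28,29,30,31): 1⊕0⊕1⊕1⊕0⊕0⊕1⊕0⊕0⊕1⊕1⊕1⊕1⊕1⊕0⊕1 = 0
s8 (pos 8,9,10,11,12,13,14,15,24,25,26,27,28,29,30,31): 1⊕1⊕0⊕0⊕0⊕0⊕1⊕0⊕0⊕1⊕1⊕1⊕1⊕1⊕0⊕1 = 1
s16 (pos 16,17,18,19,20,21,22,23,24,25,26,27,28,29,30,31): 0⊕1⊕1⊕1⊕0⊕1⊕1⊕1⊕0⊕1⊕1⊕1⊕1⊕1⊕0⊕1 = 0
Syndrome s16…s1 = 01010 → error at position 10.
Flip position 10: 0101011110000100111011101111101 → 0101011111000100111011101111101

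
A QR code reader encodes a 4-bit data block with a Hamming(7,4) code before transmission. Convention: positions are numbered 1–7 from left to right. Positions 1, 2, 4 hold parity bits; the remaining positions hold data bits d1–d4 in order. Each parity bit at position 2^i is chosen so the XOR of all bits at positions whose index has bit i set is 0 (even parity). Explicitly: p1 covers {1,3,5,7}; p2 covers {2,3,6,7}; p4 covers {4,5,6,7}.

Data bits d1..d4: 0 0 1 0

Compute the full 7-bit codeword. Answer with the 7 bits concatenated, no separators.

0101010

Place data at non-parity positions: p1 p2 0 p4 0 1 0
p1 (pos 1,3,5,7): XOR of data positions = 0⊕0⊕0 = 0
p2 (pos 2,3,6,7): XOR of data positions = 0⊕1⊕0 = 1
p4 (pos 4,5,6,7): XOR of data positions = 0⊕1⊕0 = 1
Codeword: 0101010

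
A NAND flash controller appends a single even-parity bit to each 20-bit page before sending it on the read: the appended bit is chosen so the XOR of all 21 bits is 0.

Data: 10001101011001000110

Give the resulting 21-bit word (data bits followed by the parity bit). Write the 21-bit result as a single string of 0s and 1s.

XOR of the 20 data bits: 1⊕0⊕0⊕0⊕1⊕1⊕0⊕1⊕0⊕1⊕1⊕0⊕0⊕1⊕0⊕0⊕0⊕1⊕1⊕0 = 1
Parity bit = 1 (so all 21 bits XOR to 0).

100011010110010001101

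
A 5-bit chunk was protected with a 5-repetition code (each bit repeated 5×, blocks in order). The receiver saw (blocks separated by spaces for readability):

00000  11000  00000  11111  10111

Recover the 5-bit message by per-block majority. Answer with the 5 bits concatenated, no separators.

Block 1 (00000): 0 ones → 0
Block 2 (11000): 2 ones → 0
Block 3 (00000): 0 ones → 0
Block 4 (11111): 5 ones → 1
Block 5 (10111): 4 ones → 1

00011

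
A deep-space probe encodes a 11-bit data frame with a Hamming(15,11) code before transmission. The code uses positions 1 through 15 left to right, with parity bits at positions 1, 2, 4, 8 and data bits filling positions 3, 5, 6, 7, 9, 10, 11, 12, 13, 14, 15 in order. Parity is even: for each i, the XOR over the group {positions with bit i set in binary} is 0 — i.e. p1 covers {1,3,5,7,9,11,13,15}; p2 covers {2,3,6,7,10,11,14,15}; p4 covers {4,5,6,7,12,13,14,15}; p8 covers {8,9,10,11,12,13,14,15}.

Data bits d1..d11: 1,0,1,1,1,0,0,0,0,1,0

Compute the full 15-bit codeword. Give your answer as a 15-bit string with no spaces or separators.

Place data at non-parity positions: p1 p2 1 p4 0 1 1 p8 1 0 0 0 0 1 0
p1 (pos 1,3,5,7,9,11,13,15): XOR of data positions = 1⊕0⊕1⊕1⊕0⊕0⊕0 = 1
p2 (pos 2,3,6,7,10,11,14,15): XOR of data positions = 1⊕1⊕1⊕0⊕0⊕1⊕0 = 0
p4 (pos 4,5,6,7,12,13,14,15): XOR of data positions = 0⊕1⊕1⊕0⊕0⊕1⊕0 = 1
p8 (pos 8,9,10,11,12,13,14,15): XOR of data positions = 1⊕0⊕0⊕0⊕0⊕1⊕0 = 0
Codeword: 101101101000010

101101101000010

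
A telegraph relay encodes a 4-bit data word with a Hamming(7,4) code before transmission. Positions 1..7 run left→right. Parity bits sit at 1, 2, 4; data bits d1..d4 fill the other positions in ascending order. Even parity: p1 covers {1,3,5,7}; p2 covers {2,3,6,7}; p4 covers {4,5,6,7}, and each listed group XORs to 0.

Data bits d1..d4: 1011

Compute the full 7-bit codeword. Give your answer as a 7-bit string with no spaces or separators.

0110011

Place data at non-parity positions: p1 p2 1 p4 0 1 1
p1 (pos 1,3,5,7): XOR of data positions = 1⊕0⊕1 = 0
p2 (pos 2,3,6,7): XOR of data positions = 1⊕1⊕1 = 1
p4 (pos 4,5,6,7): XOR of data positions = 0⊕1⊕1 = 0
Codeword: 0110011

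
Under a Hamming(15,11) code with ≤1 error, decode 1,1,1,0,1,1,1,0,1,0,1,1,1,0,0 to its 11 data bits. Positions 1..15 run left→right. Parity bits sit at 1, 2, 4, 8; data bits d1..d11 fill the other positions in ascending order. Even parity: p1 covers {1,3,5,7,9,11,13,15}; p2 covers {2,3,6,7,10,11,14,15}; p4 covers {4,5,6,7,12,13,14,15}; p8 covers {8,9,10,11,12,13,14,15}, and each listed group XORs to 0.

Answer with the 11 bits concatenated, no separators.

11101011100

s1 (pos 1,3,5,7,9,11,13,15): 1⊕1⊕1⊕1⊕1⊕1⊕1⊕0 = 1
s2 (pos 2,3,6,7,10,11,14,15): 1⊕1⊕1⊕1⊕0⊕1⊕0⊕0 = 1
s4 (pos 4,5,6,7,12,13,14,15): 0⊕1⊕1⊕1⊕1⊕1⊕0⊕0 = 1
s8 (pos 8,9,10,11,12,13,14,15): 0⊕1⊕0⊕1⊕1⊕1⊕0⊕0 = 0
Syndrome s8…s1 = 0111 → error at position 7.
Flip position 7: 111011101011100 → 111011001011100
Read data bits from positions 3,5,6,7,9,10,11,12,13,14,15: 11101011100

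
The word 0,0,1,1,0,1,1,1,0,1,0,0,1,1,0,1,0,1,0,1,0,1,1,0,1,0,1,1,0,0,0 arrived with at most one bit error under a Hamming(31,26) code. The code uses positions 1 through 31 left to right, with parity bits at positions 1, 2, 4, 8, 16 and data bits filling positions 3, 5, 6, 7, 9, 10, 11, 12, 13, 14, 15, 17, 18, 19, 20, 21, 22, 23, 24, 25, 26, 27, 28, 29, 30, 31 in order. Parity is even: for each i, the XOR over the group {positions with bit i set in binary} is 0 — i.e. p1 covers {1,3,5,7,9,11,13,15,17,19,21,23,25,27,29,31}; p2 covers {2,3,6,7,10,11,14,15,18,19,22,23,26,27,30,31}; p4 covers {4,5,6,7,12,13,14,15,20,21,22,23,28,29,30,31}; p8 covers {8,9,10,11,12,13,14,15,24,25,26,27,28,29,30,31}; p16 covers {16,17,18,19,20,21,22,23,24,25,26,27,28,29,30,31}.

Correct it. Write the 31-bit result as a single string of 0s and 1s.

s1 (pos 1,3,5,7,9,11,13,15,17,19,21,23,25,27,29,31): 0⊕1⊕0⊕1⊕0⊕0⊕1⊕0⊕0⊕0⊕0⊕1⊕1⊕1⊕0⊕0 = 0
s2 (pos 2,3,6,7,10,11,14,15,18,19,22,23,26,27,30,31): 0⊕1⊕1⊕1⊕1⊕0⊕1⊕0⊕1⊕0⊕1⊕1⊕0⊕1⊕0⊕0 = 1
s4 (pos 4,5,6,7,12,13,14,15,20,21,22,23,28,29,30,31): 1⊕0⊕1⊕1⊕0⊕1⊕1⊕0⊕1⊕0⊕1⊕1⊕1⊕0⊕0⊕0 = 1
s8 (pos 8,9,10,11,12,13,14,15,24,25,26,27,28,29,30,31): 1⊕0⊕1⊕0⊕0⊕1⊕1⊕0⊕0⊕1⊕0⊕1⊕1⊕0⊕0⊕0 = 1
s16 (pos 16,17,18,19,20,21,22,23,24,25,26,27,28,29,30,31): 1⊕0⊕1⊕0⊕1⊕0⊕1⊕1⊕0⊕1⊕0⊕1⊕1⊕0⊕0⊕0 = 0
Syndrome s16…s1 = 01110 → error at position 14.
Flip position 14: 0011011101001101010101101011000 → 0011011101001001010101101011000

0011011101001001010101101011000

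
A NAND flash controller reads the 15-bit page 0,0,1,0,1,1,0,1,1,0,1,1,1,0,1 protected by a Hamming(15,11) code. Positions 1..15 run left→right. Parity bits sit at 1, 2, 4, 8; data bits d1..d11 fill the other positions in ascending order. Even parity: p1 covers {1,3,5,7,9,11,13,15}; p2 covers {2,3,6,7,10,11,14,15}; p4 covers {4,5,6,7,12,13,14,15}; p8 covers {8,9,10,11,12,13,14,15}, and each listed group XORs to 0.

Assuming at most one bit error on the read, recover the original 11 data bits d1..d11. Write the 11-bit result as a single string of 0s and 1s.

11101011101

s1 (pos 1,3,5,7,9,11,13,15): 0⊕1⊕1⊕0⊕1⊕1⊕1⊕1 = 0
s2 (pos 2,3,6,7,10,11,14,15): 0⊕1⊕1⊕0⊕0⊕1⊕0⊕1 = 0
s4 (pos 4,5,6,7,12,13,14,15): 0⊕1⊕1⊕0⊕1⊕1⊕0⊕1 = 1
s8 (pos 8,9,10,11,12,13,14,15): 1⊕1⊕0⊕1⊕1⊕1⊕0⊕1 = 0
Syndrome s8…s1 = 0100 → error at position 4.
Flip position 4: 001011011011101 → 001111011011101
Read data bits from positions 3,5,6,7,9,10,11,12,13,14,15: 11101011101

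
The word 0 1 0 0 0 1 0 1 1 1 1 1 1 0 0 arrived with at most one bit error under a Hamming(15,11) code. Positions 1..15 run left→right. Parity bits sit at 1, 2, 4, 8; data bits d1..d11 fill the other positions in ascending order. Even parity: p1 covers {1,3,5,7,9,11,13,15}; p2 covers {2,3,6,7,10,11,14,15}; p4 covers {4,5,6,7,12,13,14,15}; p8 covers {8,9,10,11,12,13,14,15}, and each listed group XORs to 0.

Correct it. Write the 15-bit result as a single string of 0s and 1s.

s1 (pos 1,3,5,7,9,11,13,15): 0⊕0⊕0⊕0⊕1⊕1⊕1⊕0 = 1
s2 (pos 2,3,6,7,10,11,14,15): 1⊕0⊕1⊕0⊕1⊕1⊕0⊕0 = 0
s4 (pos 4,5,6,7,12,13,14,15): 0⊕0⊕1⊕0⊕1⊕1⊕0⊕0 = 1
s8 (pos 8,9,10,11,12,13,14,15): 1⊕1⊕1⊕1⊕1⊕1⊕0⊕0 = 0
Syndrome s8…s1 = 0101 → error at position 5.
Flip position 5: 010001011111100 → 010011011111100

010011011111100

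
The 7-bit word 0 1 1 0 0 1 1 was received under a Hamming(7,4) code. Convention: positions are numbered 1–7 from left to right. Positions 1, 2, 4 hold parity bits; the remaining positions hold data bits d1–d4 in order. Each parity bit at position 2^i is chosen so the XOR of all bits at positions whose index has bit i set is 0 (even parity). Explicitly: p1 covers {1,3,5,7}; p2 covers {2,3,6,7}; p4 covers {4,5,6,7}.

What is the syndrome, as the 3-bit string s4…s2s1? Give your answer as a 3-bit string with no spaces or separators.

s1 (pos 1,3,5,7): 0⊕1⊕0⊕1 = 0
s2 (pos 2,3,6,7): 1⊕1⊕1⊕1 = 0
s4 (pos 4,5,6,7): 0⊕0⊕1⊕1 = 0
Syndrome s4…s1 = 000 → no error.

000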